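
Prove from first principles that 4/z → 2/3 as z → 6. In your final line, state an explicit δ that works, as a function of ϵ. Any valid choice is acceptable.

δ = min(3, (9/2)ϵ)

Fix ϵ > 0. We seek δ > 0 such that 0 < |z − 6| < δ implies |4/z − (2/3)| < ϵ.
|4/z − (2/3)| = 4·|6 − z|/(6·|z|) = 4|z − 6|/(6|z|).
Require δ ≤ 3 so that |z| > 6 − 3 = 3, hence 6|z| > 18.
Then |4/z − (2/3)| < 4|z − 6|/18, which is < ϵ when |z − 6| < (9/2)ϵ.
Take δ = min(3, (9/2)ϵ). Then 0 < |z − 6| < δ gives both |z − 6| < 3 and |z − 6| < (9/2)ϵ, so |4/z − (2/3)| < ϵ.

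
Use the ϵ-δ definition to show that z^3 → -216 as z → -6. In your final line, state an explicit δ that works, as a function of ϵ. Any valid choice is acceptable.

δ = min(1, ϵ/127)

Fix ϵ > 0. We seek δ > 0 with 0 < |z + 6| < δ ⇒ |z^3 + 216| < ϵ.
Factor: z^3 + 216 = (z + 6)(z^2 - 6z + 36), so |z^3 + 216| = |z + 6|·|z^2 - 6z + 36|.
Restrict δ ≤ 1. Then |z + 6| < 1 gives |z| < 7, so by the triangle inequality |z^2 - 6z + 36| ≤ 7^2 + 6·7 + 36 = 127.
Hence |z^3 + 216| ≤ 127|z + 6|, which is < ϵ once |z + 6| < ϵ/127.
Take δ = min(1, ϵ/127). If 0 < |z + 6| < δ then both bounds hold and |z^3 + 216| ≤ 127|z + 6| < 127·(ϵ/127) = ϵ.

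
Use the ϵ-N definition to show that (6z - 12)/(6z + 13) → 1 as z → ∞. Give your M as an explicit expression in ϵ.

M = (25/6)/ϵ

Let ϵ > 0. We seek M > 0 such that z > M implies |(6z - 12)/(6z + 13) − 1| < ϵ.
(6z - 12)/(6z + 13) − 1 = (6(6z - 12) − 6(6z + 13)) / (6(6z + 13)) = -150/(6(6z + 13)).
For z > 0 we have 6z + 13 > 6z, so |(6z - 12)/(6z + 13) − 1| = 150/(6(6z + 13)) < 150/(6·6z) = (25/6)/z.
Thus |(6z - 12)/(6z + 13) − 1| < ϵ whenever z > (25/6)/ϵ.
Take M = (25/6)/ϵ. If z > M then |(6z - 12)/(6z + 13) − 1| < (25/6)/z < ϵ.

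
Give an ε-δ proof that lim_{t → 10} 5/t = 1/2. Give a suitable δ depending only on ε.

δ = min(5, 10ε)

Suppose ε > 0. We seek δ > 0 such that 0 < |t − 10| < δ implies |5/t − (1/2)| < ε.
|5/t − (1/2)| = 5·|10 − t|/(10·|t|) = 5|t − 10|/(10|t|).
Restrict δ ≤ 5. Then |t − 10| < 5 gives |t| > 5, so 10|t| > 50.
Then |5/t − (1/2)| < 5|t − 10|/50, which is < ε when |t − 10| < 10ε.
Take δ = min(5, 10ε). Then 0 < |t − 10| < δ gives both |t − 10| < 5 and |t − 10| < 10ε, so |5/t − (1/2)| < ε.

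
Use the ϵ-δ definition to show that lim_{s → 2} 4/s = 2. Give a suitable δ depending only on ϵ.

δ = min(1, (1/2)ϵ)

Suppose ϵ > 0. We seek δ > 0 such that 0 < |s − 2| < δ implies |4/s − 2| < ϵ.
|4/s − 2| = 4·|2 − s|/(2·|s|) = 4|s − 2|/(2|s|).
Restrict δ ≤ 1. Then |s − 2| < 1 gives |s| > 1, so 2|s| > 2.
Then |4/s − 2| < 4|s − 2|/2, which is < ϵ when |s − 2| < (1/2)ϵ.
Take δ = min(1, (1/2)ϵ). Then 0 < |s − 2| < δ gives both |s − 2| < 1 and |s − 2| < (1/2)ϵ, so |4/s − 2| < ϵ.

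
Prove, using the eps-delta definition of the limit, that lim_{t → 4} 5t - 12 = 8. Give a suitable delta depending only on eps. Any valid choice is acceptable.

delta = eps/5

Suppose eps > 0. We need delta > 0 so that 0 < |t − 4| < delta implies |(5t - 12) − 8| < eps.
Since (5t - 12) − 8 = 5(t − 4), we have |(5t - 12) − 8| = 5|t − 4|.
Thus it suffices that |t − 4| < eps/5.
Choosing delta = eps/5 gives |(5t - 12) − 8| = 5|t − 4| < eps whenever |t − 4| < delta.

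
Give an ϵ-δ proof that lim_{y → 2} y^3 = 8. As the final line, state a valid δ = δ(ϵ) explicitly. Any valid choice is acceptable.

Let ϵ > 0. We seek δ > 0 with 0 < |y − 2| < δ ⇒ |y^3 − 8| < ϵ.
Factor: y^3 − 8 = (y − 2)(y^2 + 2y + 4), so |y^3 − 8| = |y − 2|·|y^2 + 2y + 4|.
Restrict δ ≤ 1. Then |y − 2| < 1 gives |y| < 3, so by the triangle inequality |y^2 + 2y + 4| ≤ 3^2 + 2·3 + 4 = 19.
Hence |y^3 − 8| ≤ 19|y − 2|, which is < ϵ once |y − 2| < ϵ/19.
Take δ = min(1, ϵ/19). If 0 < |y − 2| < δ then both bounds hold and |y^3 − 8| ≤ 19|y − 2| < 19·(ϵ/19) = ϵ.

δ = min(1, ϵ/19)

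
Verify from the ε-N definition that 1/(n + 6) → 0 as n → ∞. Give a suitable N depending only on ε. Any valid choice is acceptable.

N = 1/ε

Let ε > 0 be given. For n ≥ 1, |1/(n + 6) − 0| = 1/(n + 6) ≤ 1/n.
We need 1/n < ε, i.e. n > 1/ε.
Take N = 1/ε. If n > N then |1/(n + 6)| ≤ 1/n < ε.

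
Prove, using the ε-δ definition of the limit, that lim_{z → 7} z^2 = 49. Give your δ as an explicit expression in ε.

Let ε > 0. We seek δ > 0 with 0 < |z − 7| < δ ⇒ |z^2 − 49| < ε.
Factor: z^2 − 49 = (z − 7)(z + 7), so |z^2 − 49| = |z − 7|·|z + 7|.
Impose δ ≤ 1 so that |z| < 8; then |z + 7| ≤ 15.
Hence |z^2 − 49| ≤ 15|z − 7|, which is < ε once |z − 7| < ε/15.
Take δ = min(1, ε/15). If 0 < |z − 7| < δ then both bounds hold and |z^2 − 49| ≤ 15|z − 7| < 15·(ε/15) = ε.

δ = min(1, ε/15)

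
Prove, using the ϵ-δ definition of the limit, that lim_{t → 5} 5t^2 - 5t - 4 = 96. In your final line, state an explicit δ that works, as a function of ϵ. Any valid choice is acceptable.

δ = min(1, ϵ/50)

Fix ϵ > 0. We want δ > 0 such that 0 < |t − 5| < δ implies |(5t^2 - 5t - 4) − 96| < ϵ.
(5t^2 - 5t - 4) − 96 = 5t^2 - 5t - 100 = (t − 5)(5t + 20).
So |(5t^2 - 5t - 4) − 96| = |t − 5|·|5t + 20|.
Assume first that |t − 5| < 1, so |t| < 6. Then |5t + 20| ≤ 5·6 + 20 = 50.
Hence |(5t^2 - 5t - 4) − 96| ≤ 50|t − 5| < ϵ provided |t − 5| < ϵ/50.
Take δ = min(1, ϵ/50). Then 0 < |t − 5| < δ gives both |t − 5| < 1 and |t − 5| < ϵ/50, so |(5t^2 - 5t - 4) − 96| < ϵ.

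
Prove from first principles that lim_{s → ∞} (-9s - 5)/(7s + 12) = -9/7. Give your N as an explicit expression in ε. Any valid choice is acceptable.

Fix ε > 0. We seek N > 0 such that s > N implies |(-9s - 5)/(7s + 12) + 9/7| < ε.
(-9s - 5)/(7s + 12) + 9/7 = (7(-9s - 5) − (-9)(7s + 12)) / (7(7s + 12)) = 73/(7(7s + 12)).
For s > 0 we have 7s + 12 > 7s, so |(-9s - 5)/(7s + 12) + 9/7| = 73/(7(7s + 12)) < 73/(7·7s) = (73/49)/s.
Thus |(-9s - 5)/(7s + 12) + 9/7| < ε whenever s > (73/49)/ε.
Take N = (73/49)/ε. If s > N then |(-9s - 5)/(7s + 12) + 9/7| < (73/49)/s < ε.

N = (73/49)/ε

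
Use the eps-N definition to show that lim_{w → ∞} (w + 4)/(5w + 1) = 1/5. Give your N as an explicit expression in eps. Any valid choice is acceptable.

N = (19/25)/eps

Fix eps > 0. We seek N > 0 such that w > N implies |(w + 4)/(5w + 1) − (1/5)| < eps.
(w + 4)/(5w + 1) − (1/5) = (5(w + 4) − (5w + 1)) / (5(5w + 1)) = 19/(5(5w + 1)).
For w > 0 we have 5w + 1 > 5w, so |(w + 4)/(5w + 1) − (1/5)| = 19/(5(5w + 1)) < 19/(5·5w) = (19/25)/w.
Thus |(w + 4)/(5w + 1) − (1/5)| < eps whenever w > (19/25)/eps.
Take N = (19/25)/eps. If w > N then |(w + 4)/(5w + 1) − (1/5)| < (19/25)/w < eps.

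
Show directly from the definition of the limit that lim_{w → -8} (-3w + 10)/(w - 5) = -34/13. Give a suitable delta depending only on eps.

Let eps > 0. We want delta > 0 with 0 < |w + 8| < delta ⇒ |(-3w + 10)/(w - 5) + 34/13| < eps.
Combining over a common denominator, (-3w + 10)/(w - 5) + 34/13 = [(-3w + 10)·(-13) − 34·(w - 5)] / [(-13)·(w - 5)] = 5(w + 8) / ((-13)(w - 5)).
So |(-3w + 10)/(w - 5) + 34/13| = 5|w + 8| / (13·|w − 5|).
Restrict delta ≤ 13/2. Then |w + 8| < 13/2 gives |w − 5| = |(w + 8) + (-13)| ≥ 13 − 13/2 = 13/2.
Hence |(-3w + 10)/(w - 5) + 34/13| < 5|w + 8|/(13·(13/2)) = (10/169)|w + 8|, which is < eps once |w + 8| < (169/10)eps.
Take delta = min(13/2, (169/10)eps). Then 0 < |w + 8| < delta forces both bounds, so |(-3w + 10)/(w - 5) + 34/13| < eps.

delta = min(13/2, (169/10)eps)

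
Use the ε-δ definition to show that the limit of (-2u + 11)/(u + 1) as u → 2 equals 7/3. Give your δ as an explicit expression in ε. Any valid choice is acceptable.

Let ε > 0. We want δ > 0 with 0 < |u − 2| < δ ⇒ |(-2u + 11)/(u + 1) − (7/3)| < ε.
Combining over a common denominator, (-2u + 11)/(u + 1) − (7/3) = [(-2u + 11)·3 − 7·(u + 1)] / [3·(u + 1)] = -13(u − 2) / (3(u + 1)).
So |(-2u + 11)/(u + 1) − (7/3)| = 13|u − 2| / (3·|u + 1|).
Restrict δ ≤ 3/2. Then |u − 2| < 3/2 gives |u + 1| = |(u − 2) + 3| ≥ 3 − 3/2 = 3/2.
Hence |(-2u + 11)/(u + 1) − (7/3)| < 13|u − 2|/(3·(3/2)) = (26/9)|u − 2|, which is < ε once |u − 2| < (9/26)ε.
Take δ = min(3/2, (9/26)ε). Then 0 < |u − 2| < δ forces both bounds, so |(-2u + 11)/(u + 1) − (7/3)| < ε.

δ = min(3/2, (9/26)ε)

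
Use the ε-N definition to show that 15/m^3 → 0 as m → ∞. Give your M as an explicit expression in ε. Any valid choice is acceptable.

M = (15/ε)^{1/3}

Suppose ε > 0. For m ≥ 1, |15/m^3 − 0| = 15/m^3.
15/m^3 < ε ⇔ m^3 > 15/ε ⇔ m > (15/ε)^{1/3}.
Take M = (15/ε)^{1/3}. Then m > M implies 15/m^3 < ε.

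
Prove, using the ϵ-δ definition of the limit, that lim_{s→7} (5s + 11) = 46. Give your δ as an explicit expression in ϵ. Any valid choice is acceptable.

δ = ϵ/5

Suppose ϵ > 0. We need δ > 0 so that 0 < |s − 7| < δ implies |(5s + 11) − 46| < ϵ.
Since (5s + 11) − 46 = 5(s − 7), we have |(5s + 11) − 46| = 5|s − 7|.
Thus it suffices that |s − 7| < ϵ/5.
Choosing δ = ϵ/5 gives |(5s + 11) − 46| = 5|s − 7| < ϵ whenever |s − 7| < δ.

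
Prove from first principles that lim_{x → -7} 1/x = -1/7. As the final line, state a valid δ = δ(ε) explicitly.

δ = min(7/2, (49/2)ε)

Let ε > 0. We seek δ > 0 such that 0 < |x + 7| < δ implies |1/x + 1/7| < ε.
|1/x + 1/7| = |-7 − x|/(7·|x|) = |x + 7|/(7|x|).
Restrict δ ≤ 7/2. Then |x + 7| < 7/2 gives |x| > 7/2, so 7|x| > 49/2.
Then |1/x + 1/7| < |x + 7|/(49/2), which is < ε when |x + 7| < (49/2)ε.
Take δ = min(7/2, (49/2)ε). Then 0 < |x + 7| < δ gives both |x + 7| < 7/2 and |x + 7| < (49/2)ε, so |1/x + 1/7| < ε.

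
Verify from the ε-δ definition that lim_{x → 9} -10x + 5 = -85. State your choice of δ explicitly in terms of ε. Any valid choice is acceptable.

Let ε > 0. We need δ > 0 so that 0 < |x − 9| < δ implies |(-10x + 5) + 85| < ε.
|(-10x + 5) + 85| = |-10x + 90| = 10|x − 9|.
Thus it suffices that |x − 9| < ε/10.
Choosing δ = ε/10 gives |(-10x + 5) + 85| = 10|x − 9| < ε whenever |x − 9| < δ.

δ = ε/10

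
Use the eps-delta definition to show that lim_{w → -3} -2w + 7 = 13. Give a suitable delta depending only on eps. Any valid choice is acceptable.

delta = eps/2

Suppose eps > 0. We need delta > 0 so that 0 < |w + 3| < delta implies |(-2w + 7) − 13| < eps.
|(-2w + 7) − 13| = |-2w - 6| = 2|w + 3|.
So 2|w + 3| < eps exactly when |w + 3| < eps/2.
Take delta = eps/2. If 0 < |w + 3| < delta then |(-2w + 7) − 13| = 2|w + 3| < 2·(eps/2) = eps.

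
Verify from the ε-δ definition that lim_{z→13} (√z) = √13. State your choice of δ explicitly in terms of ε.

δ = min(13, √13·ε)

Fix ε > 0. We want δ > 0 such that 0 < |z − 13| < δ implies |√z − √13| < ε.
Rationalise: √z − √13 = (z − 13)/(√z + √13), so |√z − √13| = |z − 13|/(√z + √13).
Restrict δ ≤ 13 so that |z − 13| < 13 forces z > 0, and then √z + √13 > √13.
Hence |√z − √13| < |z − 13|/√13, which is < ε once |z − 13| < √13·ε.
Take δ = min(13, √13·ε). If 0 < |z − 13| < δ then z > 0 and |√z − √13| < |z − 13|/√13 < ε.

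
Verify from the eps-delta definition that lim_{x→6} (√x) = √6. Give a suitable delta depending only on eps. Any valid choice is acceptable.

delta = min(6, √6·eps)

Suppose eps > 0. We want delta > 0 such that 0 < |x − 6| < delta implies |√x − √6| < eps.
Multiplying by the conjugate, |√x − √6| = |x − 6|/(√x + √6).
Restrict delta ≤ 6 so that |x − 6| < 6 forces x > 0, and then √x + √6 > √6.
Hence |√x − √6| < |x − 6|/√6, which is < eps once |x − 6| < √6·eps.
Take delta = min(6, √6·eps). If 0 < |x − 6| < delta then x > 0 and |√x − √6| < |x − 6|/√6 < eps.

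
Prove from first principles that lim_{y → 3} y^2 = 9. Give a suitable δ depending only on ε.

Fix ε > 0. We seek δ > 0 with 0 < |y − 3| < δ ⇒ |y^2 − 9| < ε.
Factor: y^2 − 9 = (y − 3)(y + 3), so |y^2 − 9| = |y − 3|·|y + 3|.
Impose δ ≤ 1 so that |y| < 4; then |y + 3| ≤ 7.
Hence |y^2 − 9| ≤ 7|y − 3|, which is < ε once |y − 3| < ε/7.
Take δ = min(1, ε/7). If 0 < |y − 3| < δ then both bounds hold and |y^2 − 9| ≤ 7|y − 3| < 7·(ε/7) = ε.

δ = min(1, ε/7)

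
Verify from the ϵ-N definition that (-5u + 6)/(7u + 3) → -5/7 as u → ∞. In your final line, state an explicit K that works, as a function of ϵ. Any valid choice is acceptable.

Let ϵ > 0. We seek K > 0 such that u > K implies |(-5u + 6)/(7u + 3) + 5/7| < ϵ.
(-5u + 6)/(7u + 3) + 5/7 = (7(-5u + 6) − (-5)(7u + 3)) / (7(7u + 3)) = 57/(7(7u + 3)).
For u > 0 we have 7u + 3 > 7u, so |(-5u + 6)/(7u + 3) + 5/7| = 57/(7(7u + 3)) < 57/(7·7u) = (57/49)/u.
Thus |(-5u + 6)/(7u + 3) + 5/7| < ϵ whenever u > (57/49)/ϵ.
Take K = (57/49)/ϵ. If u > K then |(-5u + 6)/(7u + 3) + 5/7| < (57/49)/u < ϵ.

K = (57/49)/ϵ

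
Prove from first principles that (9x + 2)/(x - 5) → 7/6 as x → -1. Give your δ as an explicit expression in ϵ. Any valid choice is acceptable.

δ = min(3, (18/47)ϵ)

Let ϵ > 0 be given. We want δ > 0 with 0 < |x + 1| < δ ⇒ |(9x + 2)/(x - 5) − (7/6)| < ϵ.
Combining over a common denominator, (9x + 2)/(x - 5) − (7/6) = [(9x + 2)·(-6) − (-7)·(x - 5)] / [(-6)·(x - 5)] = -47(x + 1) / ((-6)(x - 5)).
So |(9x + 2)/(x - 5) − (7/6)| = 47|x + 1| / (6·|x − 5|).
Restrict δ ≤ 3. Then |x + 1| < 3 gives |x − 5| = |(x + 1) + (-6)| ≥ 6 − 3 = 3.
Hence |(9x + 2)/(x - 5) − (7/6)| < 47|x + 1|/(6·3) = (47/18)|x + 1|, which is < ϵ once |x + 1| < (18/47)ϵ.
Take δ = min(3, (18/47)ϵ). Then 0 < |x + 1| < δ forces both bounds, so |(9x + 2)/(x - 5) − (7/6)| < ϵ.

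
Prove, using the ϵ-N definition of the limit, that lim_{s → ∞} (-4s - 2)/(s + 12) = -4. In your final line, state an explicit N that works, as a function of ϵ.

N = 46/ϵ

Let ϵ > 0 be given. We seek N > 0 such that s > N implies |(-4s - 2)/(s + 12) + 4| < ϵ.
(-4s - 2)/(s + 12) + 4 = ((-4s - 2) − (-4)(s + 12)) / ((s + 12)) = 46/((s + 12)).
For s > 0 we have s + 12 > s, so |(-4s - 2)/(s + 12) + 4| = 46/((s + 12)) < 46/(s) = 46/s.
Thus |(-4s - 2)/(s + 12) + 4| < ϵ whenever s > 46/ϵ.
Take N = 46/ϵ. If s > N then |(-4s - 2)/(s + 12) + 4| < 46/s < ϵ.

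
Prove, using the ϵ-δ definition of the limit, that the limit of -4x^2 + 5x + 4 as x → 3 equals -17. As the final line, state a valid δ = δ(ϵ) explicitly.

δ = min(1, ϵ/23)

Let ϵ > 0 be given. We want δ > 0 such that 0 < |x − 3| < δ implies |(-4x^2 + 5x + 4) + 17| < ϵ.
(-4x^2 + 5x + 4) + 17 = -4x^2 + 5x + 21 = (x − 3)(-4x - 7).
So |(-4x^2 + 5x + 4) + 17| = |x − 3|·|-4x - 7|.
Require δ ≤ 1. Then |x − 3| < 1 gives |x| < 4, and by the triangle inequality |-4x - 7| ≤ 4·4 + 7 = 23.
Hence |(-4x^2 + 5x + 4) + 17| ≤ 23|x − 3| < ϵ provided |x − 3| < ϵ/23.
Choosing δ = min(1, ϵ/23) ensures both conditions, hence |(-4x^2 + 5x + 4) + 17| < ϵ.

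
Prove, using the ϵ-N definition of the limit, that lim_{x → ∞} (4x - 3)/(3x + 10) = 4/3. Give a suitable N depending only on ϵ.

Let ϵ > 0. We seek N > 0 such that x > N implies |(4x - 3)/(3x + 10) − (4/3)| < ϵ.
(4x - 3)/(3x + 10) − (4/3) = (3(4x - 3) − 4(3x + 10)) / (3(3x + 10)) = -49/(3(3x + 10)).
For x > 0 we have 3x + 10 > 3x, so |(4x - 3)/(3x + 10) − (4/3)| = 49/(3(3x + 10)) < 49/(3·3x) = (49/9)/x.
Thus |(4x - 3)/(3x + 10) − (4/3)| < ϵ whenever x > (49/9)/ϵ.
Take N = (49/9)/ϵ. If x > N then |(4x - 3)/(3x + 10) − (4/3)| < (49/9)/x < ϵ.

N = (49/9)/ϵ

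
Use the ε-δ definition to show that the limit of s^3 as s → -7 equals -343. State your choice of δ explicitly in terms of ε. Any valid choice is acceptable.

δ = min(1, ε/169)

Fix ε > 0. We seek δ > 0 with 0 < |s + 7| < δ ⇒ |s^3 + 343| < ε.
Factor: s^3 + 343 = (s + 7)(s^2 - 7s + 49), so |s^3 + 343| = |s + 7|·|s^2 - 7s + 49|.
Impose δ ≤ 1 so that |s| < 8; then |s^2 - 7s + 49| ≤ 169.
Hence |s^3 + 343| ≤ 169|s + 7|, which is < ε once |s + 7| < ε/169.
Take δ = min(1, ε/169). If 0 < |s + 7| < δ then both bounds hold and |s^3 + 343| ≤ 169|s + 7| < 169·(ε/169) = ε.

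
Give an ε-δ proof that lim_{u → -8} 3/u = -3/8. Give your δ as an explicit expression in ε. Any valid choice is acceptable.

δ = min(4, (32/3)ε)

Fix ε > 0. We seek δ > 0 such that 0 < |u + 8| < δ implies |3/u + 3/8| < ε.
|3/u + 3/8| = 3·|-8 − u|/(8·|u|) = 3|u + 8|/(8|u|).
Restrict δ ≤ 4. Then |u + 8| < 4 gives |u| > 4, so 8|u| > 32.
Then |3/u + 3/8| < 3|u + 8|/32, which is < ε when |u + 8| < (32/3)ε.
Take δ = min(4, (32/3)ε). Then 0 < |u + 8| < δ gives both |u + 8| < 4 and |u + 8| < (32/3)ε, so |3/u + 3/8| < ε.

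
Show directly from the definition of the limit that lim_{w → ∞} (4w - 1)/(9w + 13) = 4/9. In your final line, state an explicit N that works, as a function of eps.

Let eps > 0 be given. We seek N > 0 such that w > N implies |(4w - 1)/(9w + 13) − (4/9)| < eps.
(4w - 1)/(9w + 13) − (4/9) = (9(4w - 1) − 4(9w + 13)) / (9(9w + 13)) = -61/(9(9w + 13)).
For w > 0 we have 9w + 13 > 9w, so |(4w - 1)/(9w + 13) − (4/9)| = 61/(9(9w + 13)) < 61/(9·9w) = (61/81)/w.
Thus |(4w - 1)/(9w + 13) − (4/9)| < eps whenever w > (61/81)/eps.
Take N = (61/81)/eps. If w > N then |(4w - 1)/(9w + 13) − (4/9)| < (61/81)/w < eps.

N = (61/81)/eps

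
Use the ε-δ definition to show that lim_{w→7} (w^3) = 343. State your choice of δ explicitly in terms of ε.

δ = min(1, ε/169)

Suppose ε > 0. We seek δ > 0 with 0 < |w − 7| < δ ⇒ |w^3 − 343| < ε.
Factor: w^3 − 343 = (w − 7)(w^2 + 7w + 49), so |w^3 − 343| = |w − 7|·|w^2 + 7w + 49|.
Impose δ ≤ 1 so that |w| < 8; then |w^2 + 7w + 49| ≤ 169.
Hence |w^3 − 343| ≤ 169|w − 7|, which is < ε once |w − 7| < ε/169.
Take δ = min(1, ε/169). If 0 < |w − 7| < δ then both bounds hold and |w^3 − 343| ≤ 169|w − 7| < 169·(ε/169) = ε.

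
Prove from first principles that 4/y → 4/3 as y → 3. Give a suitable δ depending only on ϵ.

Let ϵ > 0. We seek δ > 0 such that 0 < |y − 3| < δ implies |4/y − (4/3)| < ϵ.
|4/y − (4/3)| = 4·|3 − y|/(3·|y|) = 4|y − 3|/(3|y|).
Restrict δ ≤ 3/2. Then |y − 3| < 3/2 gives |y| > 3/2, so 3|y| > 9/2.
Then |4/y − (4/3)| < 4|y − 3|/(9/2), which is < ϵ when |y − 3| < (9/8)ϵ.
Take δ = min(3/2, (9/8)ϵ). Then 0 < |y − 3| < δ gives both |y − 3| < 3/2 and |y − 3| < (9/8)ϵ, so |4/y − (4/3)| < ϵ.

δ = min(3/2, (9/8)ϵ)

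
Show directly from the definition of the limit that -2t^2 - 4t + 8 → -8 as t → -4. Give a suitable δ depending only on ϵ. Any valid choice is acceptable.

Let ϵ > 0 be given. We want δ > 0 such that 0 < |t + 4| < δ implies |(-2t^2 - 4t + 8) + 8| < ϵ.
(-2t^2 - 4t + 8) + 8 = -2t^2 - 4t + 16 = (t + 4)(-2t + 4).
So |(-2t^2 - 4t + 8) + 8| = |t + 4|·|-2t + 4|.
Require δ ≤ 1. Then |t + 4| < 1 gives |t| < 5, and by the triangle inequality |-2t + 4| ≤ 2·5 + 4 = 14.
Hence |(-2t^2 - 4t + 8) + 8| ≤ 14|t + 4| < ϵ provided |t + 4| < ϵ/14.
Choosing δ = min(1, ϵ/14) ensures both conditions, hence |(-2t^2 - 4t + 8) + 8| < ϵ.

δ = min(1, ϵ/14)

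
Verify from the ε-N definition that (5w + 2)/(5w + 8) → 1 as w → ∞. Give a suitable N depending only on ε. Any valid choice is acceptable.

Suppose ε > 0. We seek N > 0 such that w > N implies |(5w + 2)/(5w + 8) − 1| < ε.
(5w + 2)/(5w + 8) − 1 = (5(5w + 2) − 5(5w + 8)) / (5(5w + 8)) = -30/(5(5w + 8)).
For w > 0 we have 5w + 8 > 5w, so |(5w + 2)/(5w + 8) − 1| = 30/(5(5w + 8)) < 30/(5·5w) = (6/5)/w.
Thus |(5w + 2)/(5w + 8) − 1| < ε whenever w > (6/5)/ε.
Take N = (6/5)/ε. If w > N then |(5w + 2)/(5w + 8) − 1| < (6/5)/w < ε.

N = (6/5)/ε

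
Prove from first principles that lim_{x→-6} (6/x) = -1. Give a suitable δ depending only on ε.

Let ε > 0 be given. We seek δ > 0 such that 0 < |x + 6| < δ implies |6/x + 1| < ε.
|6/x + 1| = 6·|-6 − x|/(6·|x|) = 6|x + 6|/(6|x|).
Restrict δ ≤ 3. Then |x + 6| < 3 gives |x| > 3, so 6|x| > 18.
Then |6/x + 1| < 6|x + 6|/18, which is < ε when |x + 6| < 3ε.
Take δ = min(3, 3ε). Then 0 < |x + 6| < δ gives both |x + 6| < 3 and |x + 6| < 3ε, so |6/x + 1| < ε.

δ = min(3, 3ε)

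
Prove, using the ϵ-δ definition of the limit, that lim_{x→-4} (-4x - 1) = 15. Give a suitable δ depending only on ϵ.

δ = ϵ/4

Fix ϵ > 0. We need δ > 0 so that 0 < |x + 4| < δ implies |(-4x - 1) − 15| < ϵ.
|(-4x - 1) − 15| = |-4x - 16| = 4|x + 4|.
So 4|x + 4| < ϵ exactly when |x + 4| < ϵ/4.
Choosing δ = ϵ/4 gives |(-4x - 1) − 15| = 4|x + 4| < ϵ whenever |x + 4| < δ.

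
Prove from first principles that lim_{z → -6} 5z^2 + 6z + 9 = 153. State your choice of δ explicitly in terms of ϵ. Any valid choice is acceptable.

δ = min(2, ϵ/64)

Let ϵ > 0. We want δ > 0 such that 0 < |z + 6| < δ implies |(5z^2 + 6z + 9) − 153| < ϵ.
(5z^2 + 6z + 9) − 153 = 5z^2 + 6z - 144 = (z + 6)(5z - 24).
So |(5z^2 + 6z + 9) − 153| = |z + 6|·|5z - 24|.
Require δ ≤ 2. Then |z + 6| < 2 gives |z| < 8, and by the triangle inequality |5z - 24| ≤ 5·8 + 24 = 64.
Hence |(5z^2 + 6z + 9) − 153| ≤ 64|z + 6| < ϵ provided |z + 6| < ϵ/64.
Choosing δ = min(2, ϵ/64) ensures both conditions, hence |(5z^2 + 6z + 9) − 153| < ϵ.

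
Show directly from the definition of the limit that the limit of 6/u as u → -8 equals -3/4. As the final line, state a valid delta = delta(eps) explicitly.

Let eps > 0 be given. We seek delta > 0 such that 0 < |u + 8| < delta implies |6/u + 3/4| < eps.
|6/u + 3/4| = 6·|-8 − u|/(8·|u|) = 6|u + 8|/(8|u|).
Require delta ≤ 4 so that |u| > 8 − 4 = 4, hence 8|u| > 32.
Then |6/u + 3/4| < 6|u + 8|/32, which is < eps when |u + 8| < (16/3)eps.
Take delta = min(4, (16/3)eps). Then 0 < |u + 8| < delta gives both |u + 8| < 4 and |u + 8| < (16/3)eps, so |6/u + 3/4| < eps.

delta = min(4, (16/3)eps)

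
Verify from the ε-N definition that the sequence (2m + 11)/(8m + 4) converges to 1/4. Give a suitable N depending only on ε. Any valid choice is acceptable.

Fix ε > 0. For m ≥ 1, |(2m + 11)/(8m + 4) − (1/4)| = |80|/(8(8m + 4)) = 80/(8(8m + 4)).
Since 8m + 4 ≥ 8m for m ≥ 1, this is ≤ 80/(8·8m) = (5/4)/m.
So |(2m + 11)/(8m + 4) − (1/4)| < ε whenever m > (5/4)/ε.
Take N = (5/4)/ε. If m > N then |(2m + 11)/(8m + 4) − (1/4)| ≤ (5/4)/m < ε.

N = (5/4)/ε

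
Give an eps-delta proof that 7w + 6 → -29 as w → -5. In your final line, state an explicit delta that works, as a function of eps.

Suppose eps > 0. We need delta > 0 so that 0 < |w + 5| < delta implies |(7w + 6) + 29| < eps.
|(7w + 6) + 29| = |7w + 35| = 7|w + 5|.
Thus it suffices that |w + 5| < eps/7.
Choosing delta = eps/7 gives |(7w + 6) + 29| = 7|w + 5| < eps whenever |w + 5| < delta.

delta = eps/7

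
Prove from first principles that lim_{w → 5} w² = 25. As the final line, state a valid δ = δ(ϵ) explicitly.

Let ϵ > 0 be given. We seek δ > 0 with 0 < |w − 5| < δ ⇒ |w² − 25| < ϵ.
Factor: w² − 25 = (w − 5)(w + 5), so |w² − 25| = |w − 5|·|w + 5|.
Impose δ ≤ 2 so that |w| < 7; then |w + 5| ≤ 12.
Hence |w² − 25| ≤ 12|w − 5|, which is < ϵ once |w − 5| < ϵ/12.
Take δ = min(2, ϵ/12). If 0 < |w − 5| < δ then both bounds hold and |w² − 25| ≤ 12|w − 5| < 12·(ϵ/12) = ϵ.

δ = min(2, ϵ/12)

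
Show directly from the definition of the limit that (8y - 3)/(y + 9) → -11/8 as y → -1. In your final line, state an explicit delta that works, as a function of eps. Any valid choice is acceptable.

Let eps > 0 be given. We want delta > 0 with 0 < |y + 1| < delta ⇒ |(8y - 3)/(y + 9) + 11/8| < eps.
Combining over a common denominator, (8y - 3)/(y + 9) + 11/8 = [(8y - 3)·8 − (-11)·(y + 9)] / [8·(y + 9)] = 75(y + 1) / (8(y + 9)).
So |(8y - 3)/(y + 9) + 11/8| = 75|y + 1| / (8·|y + 9|).
Require delta ≤ 4, so |y + 9| ≥ |8| − |y + 1| > 8 − 4 = 4.
Hence |(8y - 3)/(y + 9) + 11/8| < 75|y + 1|/(8·4) = (75/32)|y + 1|, which is < eps once |y + 1| < (32/75)eps.
Take delta = min(4, (32/75)eps). Then 0 < |y + 1| < delta forces both bounds, so |(8y - 3)/(y + 9) + 11/8| < eps.

delta = min(4, (32/75)eps)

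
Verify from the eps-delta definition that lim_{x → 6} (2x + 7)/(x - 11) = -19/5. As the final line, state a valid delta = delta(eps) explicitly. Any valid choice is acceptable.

delta = min(5/2, (25/58)eps)

Fix eps > 0. We want delta > 0 with 0 < |x − 6| < delta ⇒ |(2x + 7)/(x - 11) + 19/5| < eps.
Combining over a common denominator, (2x + 7)/(x - 11) + 19/5 = [(2x + 7)·(-5) − 19·(x - 11)] / [(-5)·(x - 11)] = -29(x − 6) / ((-5)(x - 11)).
So |(2x + 7)/(x - 11) + 19/5| = 29|x − 6| / (5·|x − 11|).
Restrict delta ≤ 5/2. Then |x − 6| < 5/2 gives |x − 11| = |(x − 6) + (-5)| ≥ 5 − 5/2 = 5/2.
Hence |(2x + 7)/(x - 11) + 19/5| < 29|x − 6|/(5·(5/2)) = (58/25)|x − 6|, which is < eps once |x − 6| < (25/58)eps.
Take delta = min(5/2, (25/58)eps). Then 0 < |x − 6| < delta forces both bounds, so |(2x + 7)/(x - 11) + 19/5| < eps.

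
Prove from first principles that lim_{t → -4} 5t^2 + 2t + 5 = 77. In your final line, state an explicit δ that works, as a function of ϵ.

δ = min(1, ϵ/43)

Suppose ϵ > 0. We want δ > 0 such that 0 < |t + 4| < δ implies |(5t^2 + 2t + 5) − 77| < ϵ.
(5t^2 + 2t + 5) − 77 = 5t^2 + 2t - 72 = (t + 4)(5t - 18).
So |(5t^2 + 2t + 5) − 77| = |t + 4|·|5t - 18|.
Require δ ≤ 1. Then |t + 4| < 1 gives |t| < 5, and by the triangle inequality |5t - 18| ≤ 5·5 + 18 = 43.
Hence |(5t^2 + 2t + 5) − 77| ≤ 43|t + 4| < ϵ provided |t + 4| < ϵ/43.
Choosing δ = min(1, ϵ/43) ensures both conditions, hence |(5t^2 + 2t + 5) − 77| < ϵ.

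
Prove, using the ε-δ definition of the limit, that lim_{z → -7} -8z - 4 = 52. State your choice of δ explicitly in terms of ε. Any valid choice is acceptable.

δ = ε/8

Suppose ε > 0. We need δ > 0 so that 0 < |z + 7| < δ implies |(-8z - 4) − 52| < ε.
|(-8z - 4) − 52| = |-8z - 56| = 8|z + 7|.
So 8|z + 7| < ε exactly when |z + 7| < ε/8.
Take δ = ε/8. If 0 < |z + 7| < δ then |(-8z - 4) − 52| = 8|z + 7| < 8·(ε/8) = ε.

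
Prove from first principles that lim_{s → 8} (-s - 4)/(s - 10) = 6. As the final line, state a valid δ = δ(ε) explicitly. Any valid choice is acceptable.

δ = min(1, (1/7)ε)

Let ε > 0. We want δ > 0 with 0 < |s − 8| < δ ⇒ |(-s - 4)/(s - 10) − 6| < ε.
Combining over a common denominator, (-s - 4)/(s - 10) − 6 = [(-s - 4)·(-2) − (-12)·(s - 10)] / [(-2)·(s - 10)] = 14(s − 8) / ((-2)(s - 10)).
So |(-s - 4)/(s - 10) − 6| = 14|s − 8| / (2·|s − 10|).
Require δ ≤ 1, so |s − 10| ≥ |-2| − |s − 8| > 2 − 1 = 1.
Hence |(-s - 4)/(s - 10) − 6| < 14|s − 8|/(2·1) = 7|s − 8|, which is < ε once |s − 8| < (1/7)ε.
Take δ = min(1, (1/7)ε). Then 0 < |s − 8| < δ forces both bounds, so |(-s - 4)/(s - 10) − 6| < ε.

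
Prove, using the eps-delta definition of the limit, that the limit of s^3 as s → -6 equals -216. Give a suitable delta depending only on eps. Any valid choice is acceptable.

Let eps > 0 be given. We seek delta > 0 with 0 < |s + 6| < delta ⇒ |s^3 + 216| < eps.
Factor: s^3 + 216 = (s + 6)(s^2 - 6s + 36), so |s^3 + 216| = |s + 6|·|s^2 - 6s + 36|.
Restrict delta ≤ 2. Then |s + 6| < 2 gives |s| < 8, so by the triangle inequality |s^2 - 6s + 36| ≤ 8^2 + 6·8 + 36 = 148.
Hence |s^3 + 216| ≤ 148|s + 6|, which is < eps once |s + 6| < eps/148.
Take delta = min(2, eps/148). If 0 < |s + 6| < delta then both bounds hold and |s^3 + 216| ≤ 148|s + 6| < 148·(eps/148) = eps.

delta = min(2, eps/148)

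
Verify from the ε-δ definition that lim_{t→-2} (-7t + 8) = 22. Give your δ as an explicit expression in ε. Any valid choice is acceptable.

Fix ε > 0. We need δ > 0 so that 0 < |t + 2| < δ implies |(-7t + 8) − 22| < ε.
|(-7t + 8) − 22| = |-7t - 14| = 7|t + 2|.
Thus it suffices that |t + 2| < ε/7.
Take δ = ε/7. If 0 < |t + 2| < δ then |(-7t + 8) − 22| = 7|t + 2| < 7·(ε/7) = ε.

δ = ε/7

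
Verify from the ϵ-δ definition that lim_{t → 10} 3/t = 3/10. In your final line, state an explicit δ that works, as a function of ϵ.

Fix ϵ > 0. We seek δ > 0 such that 0 < |t − 10| < δ implies |3/t − (3/10)| < ϵ.
|3/t − (3/10)| = 3·|10 − t|/(10·|t|) = 3|t − 10|/(10|t|).
Require δ ≤ 5 so that |t| > 10 − 5 = 5, hence 10|t| > 50.
Then |3/t − (3/10)| < 3|t − 10|/50, which is < ϵ when |t − 10| < (50/3)ϵ.
Take δ = min(5, (50/3)ϵ). Then 0 < |t − 10| < δ gives both |t − 10| < 5 and |t − 10| < (50/3)ϵ, so |3/t − (3/10)| < ϵ.

δ = min(5, (50/3)ϵ)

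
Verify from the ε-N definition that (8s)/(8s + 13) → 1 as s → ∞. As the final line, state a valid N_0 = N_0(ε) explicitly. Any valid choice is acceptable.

N_0 = (13/8)/ε

Fix ε > 0. We seek N_0 > 0 such that s > N_0 implies |(8s)/(8s + 13) − 1| < ε.
(8s)/(8s + 13) − 1 = (8(8s) − 8(8s + 13)) / (8(8s + 13)) = -104/(8(8s + 13)).
For s > 0 we have 8s + 13 > 8s, so |(8s)/(8s + 13) − 1| = 104/(8(8s + 13)) < 104/(8·8s) = (13/8)/s.
Thus |(8s)/(8s + 13) − 1| < ε whenever s > (13/8)/ε.
Take N_0 = (13/8)/ε. If s > N_0 then |(8s)/(8s + 13) − 1| < (13/8)/s < ε.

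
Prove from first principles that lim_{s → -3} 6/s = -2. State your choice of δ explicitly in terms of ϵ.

δ = min(3/2, (3/4)ϵ)

Suppose ϵ > 0. We seek δ > 0 such that 0 < |s + 3| < δ implies |6/s + 2| < ϵ.
|6/s + 2| = 6·|-3 − s|/(3·|s|) = 6|s + 3|/(3|s|).
Restrict δ ≤ 3/2. Then |s + 3| < 3/2 gives |s| > 3/2, so 3|s| > 9/2.
Then |6/s + 2| < 6|s + 3|/(9/2), which is < ϵ when |s + 3| < (3/4)ϵ.
Take δ = min(3/2, (3/4)ϵ). Then 0 < |s + 3| < δ gives both |s + 3| < 3/2 and |s + 3| < (3/4)ϵ, so |6/s + 2| < ϵ.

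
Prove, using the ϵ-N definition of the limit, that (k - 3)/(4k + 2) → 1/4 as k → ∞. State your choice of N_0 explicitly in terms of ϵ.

N_0 = (7/8)/ϵ

Let ϵ > 0 be given. For k ≥ 1, |(k - 3)/(4k + 2) − (1/4)| = |-14|/(4(4k + 2)) = 14/(4(4k + 2)).
Since 4k + 2 ≥ 4k for k ≥ 1, this is ≤ 14/(4·4k) = (7/8)/k.
So |(k - 3)/(4k + 2) − (1/4)| < ϵ whenever k > (7/8)/ϵ.
Take N_0 = (7/8)/ϵ. If k > N_0 then |(k - 3)/(4k + 2) − (1/4)| ≤ (7/8)/k < ϵ.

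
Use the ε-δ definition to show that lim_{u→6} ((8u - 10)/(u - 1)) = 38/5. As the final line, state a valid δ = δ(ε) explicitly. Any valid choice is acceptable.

δ = min(5/2, (25/4)ε)

Suppose ε > 0. We want δ > 0 with 0 < |u − 6| < δ ⇒ |(8u - 10)/(u - 1) − (38/5)| < ε.
Combining over a common denominator, (8u - 10)/(u - 1) − (38/5) = [(8u - 10)·5 − 38·(u - 1)] / [5·(u - 1)] = 2(u − 6) / (5(u - 1)).
So |(8u - 10)/(u - 1) − (38/5)| = 2|u − 6| / (5·|u − 1|).
Require δ ≤ 5/2, so |u − 1| ≥ |5| − |u − 6| > 5 − 5/2 = 5/2.
Hence |(8u - 10)/(u - 1) − (38/5)| < 2|u − 6|/(5·(5/2)) = (4/25)|u − 6|, which is < ε once |u − 6| < (25/4)ε.
Take δ = min(5/2, (25/4)ε). Then 0 < |u − 6| < δ forces both bounds, so |(8u - 10)/(u - 1) − (38/5)| < ε.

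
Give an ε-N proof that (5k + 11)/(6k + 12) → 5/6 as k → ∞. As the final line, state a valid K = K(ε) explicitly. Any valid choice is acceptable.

Suppose ε > 0. For k ≥ 1, |(5k + 11)/(6k + 12) − (5/6)| = |6|/(6(6k + 12)) = 6/(6(6k + 12)).
Since 6k + 12 ≥ 6k for k ≥ 1, this is ≤ 6/(6·6k) = (1/6)/k.
So |(5k + 11)/(6k + 12) − (5/6)| < ε whenever k > (1/6)/ε.
Take K = (1/6)/ε. If k > K then |(5k + 11)/(6k + 12) − (5/6)| ≤ (1/6)/k < ε.

K = (1/6)/ε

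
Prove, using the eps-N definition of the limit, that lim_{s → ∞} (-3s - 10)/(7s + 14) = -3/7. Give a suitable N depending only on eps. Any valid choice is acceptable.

Fix eps > 0. We seek N > 0 such that s > N implies |(-3s - 10)/(7s + 14) + 3/7| < eps.
(-3s - 10)/(7s + 14) + 3/7 = (7(-3s - 10) − (-3)(7s + 14)) / (7(7s + 14)) = -28/(7(7s + 14)).
For s > 0 we have 7s + 14 > 7s, so |(-3s - 10)/(7s + 14) + 3/7| = 28/(7(7s + 14)) < 28/(7·7s) = (4/7)/s.
Thus |(-3s - 10)/(7s + 14) + 3/7| < eps whenever s > (4/7)/eps.
Take N = (4/7)/eps. If s > N then |(-3s - 10)/(7s + 14) + 3/7| < (4/7)/s < eps.

N = (4/7)/eps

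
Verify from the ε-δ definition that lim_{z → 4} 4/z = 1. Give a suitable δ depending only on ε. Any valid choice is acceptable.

Fix ε > 0. We seek δ > 0 such that 0 < |z − 4| < δ implies |4/z − 1| < ε.
|4/z − 1| = 4·|4 − z|/(4·|z|) = 4|z − 4|/(4|z|).
Require δ ≤ 2 so that |z| > 4 − 2 = 2, hence 4|z| > 8.
Then |4/z − 1| < 4|z − 4|/8, which is < ε when |z − 4| < 2ε.
Take δ = min(2, 2ε). Then 0 < |z − 4| < δ gives both |z − 4| < 2 and |z − 4| < 2ε, so |4/z − 1| < ε.

δ = min(2, 2ε)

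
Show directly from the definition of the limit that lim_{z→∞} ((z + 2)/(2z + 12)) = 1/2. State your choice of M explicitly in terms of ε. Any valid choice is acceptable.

M = 2/ε

Let ε > 0 be given. We seek M > 0 such that z > M implies |(z + 2)/(2z + 12) − (1/2)| < ε.
(z + 2)/(2z + 12) − (1/2) = (2(z + 2) − (2z + 12)) / (2(2z + 12)) = -8/(2(2z + 12)).
For z > 0 we have 2z + 12 > 2z, so |(z + 2)/(2z + 12) − (1/2)| = 8/(2(2z + 12)) < 8/(2·2z) = 2/z.
Thus |(z + 2)/(2z + 12) − (1/2)| < ε whenever z > 2/ε.
Take M = 2/ε. If z > M then |(z + 2)/(2z + 12) − (1/2)| < 2/z < ε.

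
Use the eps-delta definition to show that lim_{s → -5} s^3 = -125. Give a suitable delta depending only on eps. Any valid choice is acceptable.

delta = min(1, eps/91)

Suppose eps > 0. We seek delta > 0 with 0 < |s + 5| < delta ⇒ |s^3 + 125| < eps.
Factor: s^3 + 125 = (s + 5)(s^2 - 5s + 25), so |s^3 + 125| = |s + 5|·|s^2 - 5s + 25|.
Restrict delta ≤ 1. Then |s + 5| < 1 gives |s| < 6, so by the triangle inequality |s^2 - 5s + 25| ≤ 6^2 + 5·6 + 25 = 91.
Hence |s^3 + 125| ≤ 91|s + 5|, which is < eps once |s + 5| < eps/91.
Take delta = min(1, eps/91). If 0 < |s + 5| < delta then both bounds hold and |s^3 + 125| ≤ 91|s + 5| < 91·(eps/91) = eps.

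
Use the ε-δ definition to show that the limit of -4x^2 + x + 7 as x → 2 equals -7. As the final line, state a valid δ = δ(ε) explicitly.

Let ε > 0. We want δ > 0 such that 0 < |x − 2| < δ implies |(-4x^2 + x + 7) + 7| < ε.
(-4x^2 + x + 7) + 7 = -4x^2 + x + 14 = (x − 2)(-4x - 7).
So |(-4x^2 + x + 7) + 7| = |x − 2|·|-4x - 7|.
Require δ ≤ 1. Then |x − 2| < 1 gives |x| < 3, and by the triangle inequality |-4x - 7| ≤ 4·3 + 7 = 19.
Hence |(-4x^2 + x + 7) + 7| ≤ 19|x − 2| < ε provided |x − 2| < ε/19.
Choosing δ = min(1, ε/19) ensures both conditions, hence |(-4x^2 + x + 7) + 7| < ε.

δ = min(1, ε/19)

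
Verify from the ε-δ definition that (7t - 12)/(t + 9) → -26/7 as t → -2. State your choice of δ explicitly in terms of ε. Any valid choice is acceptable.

Suppose ε > 0. We want δ > 0 with 0 < |t + 2| < δ ⇒ |(7t - 12)/(t + 9) + 26/7| < ε.
Combining over a common denominator, (7t - 12)/(t + 9) + 26/7 = [(7t - 12)·7 − (-26)·(t + 9)] / [7·(t + 9)] = 75(t + 2) / (7(t + 9)).
So |(7t - 12)/(t + 9) + 26/7| = 75|t + 2| / (7·|t + 9|).
Restrict δ ≤ 7/2. Then |t + 2| < 7/2 gives |t + 9| = |(t + 2) + 7| ≥ 7 − 7/2 = 7/2.
Hence |(7t - 12)/(t + 9) + 26/7| < 75|t + 2|/(7·(7/2)) = (150/49)|t + 2|, which is < ε once |t + 2| < (49/150)ε.
Take δ = min(7/2, (49/150)ε). Then 0 < |t + 2| < δ forces both bounds, so |(7t - 12)/(t + 9) + 26/7| < ε.

δ = min(7/2, (49/150)ε)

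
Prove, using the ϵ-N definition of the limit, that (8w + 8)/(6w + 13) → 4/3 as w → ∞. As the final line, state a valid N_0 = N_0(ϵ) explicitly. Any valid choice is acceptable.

N_0 = (14/9)/ϵ

Let ϵ > 0. We seek N_0 > 0 such that w > N_0 implies |(8w + 8)/(6w + 13) − (4/3)| < ϵ.
(8w + 8)/(6w + 13) − (4/3) = (6(8w + 8) − 8(6w + 13)) / (6(6w + 13)) = -56/(6(6w + 13)).
For w > 0 we have 6w + 13 > 6w, so |(8w + 8)/(6w + 13) − (4/3)| = 56/(6(6w + 13)) < 56/(6·6w) = (14/9)/w.
Thus |(8w + 8)/(6w + 13) − (4/3)| < ϵ whenever w > (14/9)/ϵ.
Take N_0 = (14/9)/ϵ. If w > N_0 then |(8w + 8)/(6w + 13) − (4/3)| < (14/9)/w < ϵ.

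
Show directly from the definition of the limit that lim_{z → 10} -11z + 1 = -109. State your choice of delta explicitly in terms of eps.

Let eps > 0 be given. We need delta > 0 so that 0 < |z − 10| < delta implies |(-11z + 1) + 109| < eps.
Since (-11z + 1) + 109 = -11(z − 10), we have |(-11z + 1) + 109| = 11|z − 10|.
So 11|z − 10| < eps exactly when |z − 10| < eps/11.
Choosing delta = eps/11 gives |(-11z + 1) + 109| = 11|z − 10| < eps whenever |z − 10| < delta.

delta = eps/11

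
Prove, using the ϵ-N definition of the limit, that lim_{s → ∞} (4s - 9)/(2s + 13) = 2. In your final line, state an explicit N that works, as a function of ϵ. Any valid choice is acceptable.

N = (35/2)/ϵ

Fix ϵ > 0. We seek N > 0 such that s > N implies |(4s - 9)/(2s + 13) − 2| < ϵ.
(4s - 9)/(2s + 13) − 2 = (2(4s - 9) − 4(2s + 13)) / (2(2s + 13)) = -70/(2(2s + 13)).
For s > 0 we have 2s + 13 > 2s, so |(4s - 9)/(2s + 13) − 2| = 70/(2(2s + 13)) < 70/(2·2s) = (35/2)/s.
Thus |(4s - 9)/(2s + 13) − 2| < ϵ whenever s > (35/2)/ϵ.
Take N = (35/2)/ϵ. If s > N then |(4s - 9)/(2s + 13) − 2| < (35/2)/s < ϵ.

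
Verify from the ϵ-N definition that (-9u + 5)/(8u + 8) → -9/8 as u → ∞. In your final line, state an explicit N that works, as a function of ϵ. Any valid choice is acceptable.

N = (7/4)/ϵ

Let ϵ > 0 be given. We seek N > 0 such that u > N implies |(-9u + 5)/(8u + 8) + 9/8| < ϵ.
(-9u + 5)/(8u + 8) + 9/8 = (8(-9u + 5) − (-9)(8u + 8)) / (8(8u + 8)) = 112/(8(8u + 8)).
For u > 0 we have 8u + 8 > 8u, so |(-9u + 5)/(8u + 8) + 9/8| = 112/(8(8u + 8)) < 112/(8·8u) = (7/4)/u.
Thus |(-9u + 5)/(8u + 8) + 9/8| < ϵ whenever u > (7/4)/ϵ.
Take N = (7/4)/ϵ. If u > N then |(-9u + 5)/(8u + 8) + 9/8| < (7/4)/u < ϵ.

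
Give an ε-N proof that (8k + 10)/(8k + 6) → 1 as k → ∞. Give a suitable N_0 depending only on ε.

Let ε > 0. For k ≥ 1, |(8k + 10)/(8k + 6) − 1| = |32|/(8(8k + 6)) = 32/(8(8k + 6)).
Since 8k + 6 ≥ 8k for k ≥ 1, this is ≤ 32/(8·8k) = (1/2)/k.
So |(8k + 10)/(8k + 6) − 1| < ε whenever k > (1/2)/ε.
Take N_0 = (1/2)/ε. If k > N_0 then |(8k + 10)/(8k + 6) − 1| ≤ (1/2)/k < ε.

N_0 = (1/2)/ε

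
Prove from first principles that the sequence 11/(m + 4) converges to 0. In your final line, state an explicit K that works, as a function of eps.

K = 11/eps

Let eps > 0 be given. For m ≥ 1, |11/(m + 4) − 0| = 11/(m + 4) ≤ 11/m.
We need 11/m < eps, i.e. m > 11/eps.
Take K = 11/eps. If m > K then |11/(m + 4)| ≤ 11/m < eps.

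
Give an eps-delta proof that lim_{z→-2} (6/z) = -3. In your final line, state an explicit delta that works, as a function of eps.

Let eps > 0 be given. We seek delta > 0 such that 0 < |z + 2| < delta implies |6/z + 3| < eps.
|6/z + 3| = 6·|-2 − z|/(2·|z|) = 6|z + 2|/(2|z|).
Require delta ≤ 1 so that |z| > 2 − 1 = 1, hence 2|z| > 2.
Then |6/z + 3| < 6|z + 2|/2, which is < eps when |z + 2| < (1/3)eps.
Take delta = min(1, (1/3)eps). Then 0 < |z + 2| < delta gives both |z + 2| < 1 and |z + 2| < (1/3)eps, so |6/z + 3| < eps.

delta = min(1, (1/3)eps)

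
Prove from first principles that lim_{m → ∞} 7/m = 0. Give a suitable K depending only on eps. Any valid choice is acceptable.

Let eps > 0 be given. For m ≥ 1, |7/m − 0| = 7/(m) ≤ 7/m.
We need 7/m < eps, i.e. m > 7/eps.
Take K = 7/eps. If m > K then |7/m| ≤ 7/m < eps.

K = 7/eps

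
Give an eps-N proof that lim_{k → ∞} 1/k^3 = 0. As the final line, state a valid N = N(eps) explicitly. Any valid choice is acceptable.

Fix eps > 0. For k ≥ 1, |1/k^3 − 0| = 1/k^3.
1/k^3 < eps ⇔ k^3 > 1/eps ⇔ k > (1/eps)^{1/3}.
Take N = (1/eps)^{1/3}. Then k > N implies 1/k^3 < eps.

N = (1/eps)^{1/3}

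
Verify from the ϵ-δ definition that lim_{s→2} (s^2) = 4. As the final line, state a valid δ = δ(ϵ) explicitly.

δ = min(1, ϵ/5)

Fix ϵ > 0. We seek δ > 0 with 0 < |s − 2| < δ ⇒ |s^2 − 4| < ϵ.
Factor: s^2 − 4 = (s − 2)(s + 2), so |s^2 − 4| = |s − 2|·|s + 2|.
Restrict δ ≤ 1. Then |s − 2| < 1 gives |s| < 3, so by the triangle inequality |s + 2| ≤ 3 + 2 = 5.
Hence |s^2 − 4| ≤ 5|s − 2|, which is < ϵ once |s − 2| < ϵ/5.
Take δ = min(1, ϵ/5). If 0 < |s − 2| < δ then both bounds hold and |s^2 − 4| ≤ 5|s − 2| < 5·(ϵ/5) = ϵ.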